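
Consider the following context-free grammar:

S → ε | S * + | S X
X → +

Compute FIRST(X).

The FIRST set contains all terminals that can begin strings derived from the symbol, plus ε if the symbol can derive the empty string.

We compute FIRST(X) using the standard algorithm.
FIRST(S) = {*, +, ε}
FIRST(X) = {+}
Therefore, FIRST(X) = {+}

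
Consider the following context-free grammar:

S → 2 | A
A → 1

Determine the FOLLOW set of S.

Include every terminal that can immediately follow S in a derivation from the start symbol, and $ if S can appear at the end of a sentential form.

We compute FOLLOW(S) using the standard algorithm.
FOLLOW(S) starts with {$}.
FIRST(A) = {1}
FIRST(S) = {1, 2}
FOLLOW(A) = {$}
FOLLOW(S) = {$}
Therefore, FOLLOW(S) = {$}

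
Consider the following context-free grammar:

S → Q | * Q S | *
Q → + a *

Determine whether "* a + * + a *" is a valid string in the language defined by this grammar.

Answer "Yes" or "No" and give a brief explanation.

No - no valid derivation exists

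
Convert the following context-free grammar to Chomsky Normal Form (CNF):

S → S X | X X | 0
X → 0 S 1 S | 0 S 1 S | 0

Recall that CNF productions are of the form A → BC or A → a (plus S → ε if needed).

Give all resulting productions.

S → 0; T0 → 0; T1 → 1; X → 0; S → S X; S → X X; X → T0 X0; X0 → S X1; X1 → T1 S; X → T0 X2; X2 → S X3; X3 → T1 S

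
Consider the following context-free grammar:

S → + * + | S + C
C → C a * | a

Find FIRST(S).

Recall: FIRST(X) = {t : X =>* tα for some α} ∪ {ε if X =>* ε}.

We compute FIRST(S) using the standard algorithm.
FIRST(C) = {a}
FIRST(S) = {+}
Therefore, FIRST(S) = {+}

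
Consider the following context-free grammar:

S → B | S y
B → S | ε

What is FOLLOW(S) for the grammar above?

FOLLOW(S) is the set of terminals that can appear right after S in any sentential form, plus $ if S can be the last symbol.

We compute FOLLOW(S) using the standard algorithm.
FOLLOW(S) starts with {$}.
FIRST(B) = {y, ε}
FIRST(S) = {y, ε}
FOLLOW(B) = {$, y}
FOLLOW(S) = {$, y}
Therefore, FOLLOW(S) = {$, y}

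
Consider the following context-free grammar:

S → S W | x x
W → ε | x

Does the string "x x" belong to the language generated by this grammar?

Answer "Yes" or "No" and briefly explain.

Yes - a valid derivation exists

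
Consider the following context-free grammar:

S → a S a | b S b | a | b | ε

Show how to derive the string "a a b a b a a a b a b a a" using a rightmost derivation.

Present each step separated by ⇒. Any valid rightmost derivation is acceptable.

S ⇒ a S a ⇒ a a S a a ⇒ a a b S b a a ⇒ a a b a S a b a a ⇒ a a b a b S b a b a a ⇒ a a b a b a S a b a b a a ⇒ a a b a b a a a b a b a a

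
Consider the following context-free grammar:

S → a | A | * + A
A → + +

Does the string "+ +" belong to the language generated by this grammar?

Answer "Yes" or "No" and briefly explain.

Yes - a valid derivation exists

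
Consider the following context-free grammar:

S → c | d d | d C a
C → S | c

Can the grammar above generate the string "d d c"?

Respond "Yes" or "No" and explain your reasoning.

No - no valid derivation exists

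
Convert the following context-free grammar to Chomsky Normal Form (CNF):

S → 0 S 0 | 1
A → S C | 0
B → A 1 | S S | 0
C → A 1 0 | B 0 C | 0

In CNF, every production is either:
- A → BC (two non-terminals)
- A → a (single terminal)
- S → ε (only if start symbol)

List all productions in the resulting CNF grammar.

T0 → 0; S → 1; A → 0; T1 → 1; B → 0; C → 0; S → T0 X0; X0 → S T0; A → S C; B → A T1; B → S S; C → A X1; X1 → T1 T0; C → B X2; X2 → T0 C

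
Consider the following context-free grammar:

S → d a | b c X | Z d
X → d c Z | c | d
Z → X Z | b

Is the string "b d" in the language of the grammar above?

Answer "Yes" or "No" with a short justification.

Yes - a valid derivation exists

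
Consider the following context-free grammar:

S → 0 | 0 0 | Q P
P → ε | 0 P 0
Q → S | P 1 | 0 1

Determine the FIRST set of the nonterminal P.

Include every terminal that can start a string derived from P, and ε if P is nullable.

We compute FIRST(P) using the standard algorithm.
FIRST(P) = {0, ε}
FIRST(Q) = {0, 1}
FIRST(S) = {0, 1}
Therefore, FIRST(P) = {0, ε}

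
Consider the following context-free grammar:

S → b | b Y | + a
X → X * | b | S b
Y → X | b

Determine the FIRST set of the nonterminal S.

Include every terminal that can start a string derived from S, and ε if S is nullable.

We compute FIRST(S) using the standard algorithm.
FIRST(S) = {+, b}
FIRST(X) = {+, b}
FIRST(Y) = {+, b}
Therefore, FIRST(S) = {+, b}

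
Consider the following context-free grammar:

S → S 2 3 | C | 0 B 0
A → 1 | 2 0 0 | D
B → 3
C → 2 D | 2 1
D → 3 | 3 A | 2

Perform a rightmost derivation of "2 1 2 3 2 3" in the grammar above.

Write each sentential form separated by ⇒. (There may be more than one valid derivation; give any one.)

S ⇒ S 2 3 ⇒ S 2 3 2 3 ⇒ C 2 3 2 3 ⇒ 2 1 2 3 2 3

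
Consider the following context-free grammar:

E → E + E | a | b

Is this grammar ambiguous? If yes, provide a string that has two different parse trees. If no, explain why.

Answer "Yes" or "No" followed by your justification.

Yes - the string 'a + b + a + a' has two distinct leftmost derivations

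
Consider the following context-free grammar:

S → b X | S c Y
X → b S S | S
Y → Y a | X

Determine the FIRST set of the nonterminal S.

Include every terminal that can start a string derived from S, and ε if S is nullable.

We compute FIRST(S) using the standard algorithm.
FIRST(S) = {b}
FIRST(X) = {b}
FIRST(Y) = {b}
Therefore, FIRST(S) = {b}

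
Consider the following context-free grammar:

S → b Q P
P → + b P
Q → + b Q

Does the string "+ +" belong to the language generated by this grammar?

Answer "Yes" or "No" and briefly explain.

No - no valid derivation exists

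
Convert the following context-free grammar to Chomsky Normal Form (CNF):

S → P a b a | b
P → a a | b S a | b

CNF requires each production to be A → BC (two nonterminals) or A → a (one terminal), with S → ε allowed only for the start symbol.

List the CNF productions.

TA → a; TB → b; S → b; P → b; S → P X0; X0 → TA X1; X1 → TB TA; P → TA TA; P → TB X2; X2 → S TA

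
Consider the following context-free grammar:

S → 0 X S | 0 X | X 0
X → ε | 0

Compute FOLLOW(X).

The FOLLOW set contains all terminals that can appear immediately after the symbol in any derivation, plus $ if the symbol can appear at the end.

We compute FOLLOW(X) using the standard algorithm.
FOLLOW(S) starts with {$}.
FIRST(S) = {0}
FIRST(X) = {0, ε}
FOLLOW(S) = {$}
FOLLOW(X) = {$, 0}
Therefore, FOLLOW(X) = {$, 0}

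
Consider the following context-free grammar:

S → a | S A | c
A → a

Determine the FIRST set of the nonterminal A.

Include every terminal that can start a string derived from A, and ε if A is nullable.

We compute FIRST(A) using the standard algorithm.
FIRST(A) = {a}
FIRST(S) = {a, c}
Therefore, FIRST(A) = {a}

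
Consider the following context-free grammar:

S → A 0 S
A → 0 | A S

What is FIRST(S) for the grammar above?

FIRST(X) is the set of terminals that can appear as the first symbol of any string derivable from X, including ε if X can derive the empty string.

We compute FIRST(S) using the standard algorithm.
FIRST(A) = {0}
FIRST(S) = {0}
Therefore, FIRST(S) = {0}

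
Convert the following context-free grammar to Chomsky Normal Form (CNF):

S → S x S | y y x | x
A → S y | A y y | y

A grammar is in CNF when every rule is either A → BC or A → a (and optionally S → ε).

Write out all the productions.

TX → x; TY → y; S → x; A → y; S → S X0; X0 → TX S; S → TY X1; X1 → TY TX; A → S TY; A → A X2; X2 → TY TY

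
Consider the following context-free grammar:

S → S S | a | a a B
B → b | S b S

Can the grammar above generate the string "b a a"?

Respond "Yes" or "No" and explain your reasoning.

No - no valid derivation exists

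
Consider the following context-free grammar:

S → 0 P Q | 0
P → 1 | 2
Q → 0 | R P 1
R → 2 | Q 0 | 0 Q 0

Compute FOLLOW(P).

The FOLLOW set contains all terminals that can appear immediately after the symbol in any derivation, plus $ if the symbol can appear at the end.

We compute FOLLOW(P) using the standard algorithm.
FOLLOW(S) starts with {$}.
FIRST(P) = {1, 2}
FIRST(Q) = {0, 2}
FIRST(R) = {0, 2}
FIRST(S) = {0}
FOLLOW(P) = {0, 1, 2}
FOLLOW(Q) = {$, 0}
FOLLOW(R) = {1, 2}
FOLLOW(S) = {$}
Therefore, FOLLOW(P) = {0, 1, 2}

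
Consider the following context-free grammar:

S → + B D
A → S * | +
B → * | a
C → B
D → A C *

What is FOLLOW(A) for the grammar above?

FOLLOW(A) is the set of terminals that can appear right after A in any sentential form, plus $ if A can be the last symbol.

We compute FOLLOW(A) using the standard algorithm.
FOLLOW(S) starts with {$}.
FIRST(A) = {+}
FIRST(B) = {*, a}
FIRST(C) = {*, a}
FIRST(D) = {+}
FIRST(S) = {+}
FOLLOW(A) = {*, a}
FOLLOW(B) = {*, +}
FOLLOW(C) = {*}
FOLLOW(D) = {$, *}
FOLLOW(S) = {$, *}
Therefore, FOLLOW(A) = {*, a}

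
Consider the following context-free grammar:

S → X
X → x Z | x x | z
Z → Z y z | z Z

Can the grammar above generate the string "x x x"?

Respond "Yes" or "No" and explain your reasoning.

No - no valid derivation exists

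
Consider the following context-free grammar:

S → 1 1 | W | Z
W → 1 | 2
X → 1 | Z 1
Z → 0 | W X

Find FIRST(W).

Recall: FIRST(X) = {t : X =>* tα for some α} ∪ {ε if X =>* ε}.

We compute FIRST(W) using the standard algorithm.
FIRST(S) = {0, 1, 2}
FIRST(W) = {1, 2}
FIRST(X) = {0, 1, 2}
FIRST(Z) = {0, 1, 2}
Therefore, FIRST(W) = {1, 2}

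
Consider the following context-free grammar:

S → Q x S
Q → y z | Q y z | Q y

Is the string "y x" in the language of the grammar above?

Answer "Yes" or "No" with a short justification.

No - no valid derivation exists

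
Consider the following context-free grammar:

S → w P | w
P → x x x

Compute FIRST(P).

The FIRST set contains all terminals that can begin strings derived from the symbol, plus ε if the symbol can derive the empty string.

We compute FIRST(P) using the standard algorithm.
FIRST(P) = {x}
FIRST(S) = {w}
Therefore, FIRST(P) = {x}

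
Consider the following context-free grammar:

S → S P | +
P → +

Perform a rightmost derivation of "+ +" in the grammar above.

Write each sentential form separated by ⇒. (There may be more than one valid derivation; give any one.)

S ⇒ S P ⇒ S + ⇒ + +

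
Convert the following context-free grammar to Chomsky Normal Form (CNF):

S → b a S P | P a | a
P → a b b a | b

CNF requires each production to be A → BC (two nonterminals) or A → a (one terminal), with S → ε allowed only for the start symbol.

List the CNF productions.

TB → b; TA → a; S → a; P → b; S → TB X0; X0 → TA X1; X1 → S P; S → P TA; P → TA X2; X2 → TB X3; X3 → TB TA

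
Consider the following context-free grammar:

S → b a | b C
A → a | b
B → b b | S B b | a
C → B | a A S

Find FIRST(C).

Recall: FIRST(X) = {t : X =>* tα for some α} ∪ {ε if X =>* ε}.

We compute FIRST(C) using the standard algorithm.
FIRST(A) = {a, b}
FIRST(B) = {a, b}
FIRST(C) = {a, b}
FIRST(S) = {b}
Therefore, FIRST(C) = {a, b}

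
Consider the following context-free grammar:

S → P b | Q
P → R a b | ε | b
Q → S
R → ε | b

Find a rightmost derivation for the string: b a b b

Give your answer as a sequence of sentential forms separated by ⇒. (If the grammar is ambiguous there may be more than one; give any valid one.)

S ⇒ P b ⇒ R a b b ⇒ b a b b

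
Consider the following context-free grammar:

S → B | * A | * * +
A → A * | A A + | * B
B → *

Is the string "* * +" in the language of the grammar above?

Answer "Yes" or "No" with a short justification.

Yes - a valid derivation exists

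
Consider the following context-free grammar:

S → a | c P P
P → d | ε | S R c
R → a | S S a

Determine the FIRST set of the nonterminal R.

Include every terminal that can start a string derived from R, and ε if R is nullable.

We compute FIRST(R) using the standard algorithm.
FIRST(P) = {a, c, d, ε}
FIRST(R) = {a, c}
FIRST(S) = {a, c}
Therefore, FIRST(R) = {a, c}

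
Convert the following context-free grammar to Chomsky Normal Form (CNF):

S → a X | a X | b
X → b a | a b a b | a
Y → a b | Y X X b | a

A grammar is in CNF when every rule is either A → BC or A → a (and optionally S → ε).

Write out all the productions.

TA → a; S → b; TB → b; X → a; Y → a; S → TA X; S → TA X; X → TB TA; X → TA X0; X0 → TB X1; X1 → TA TB; Y → TA TB; Y → Y X2; X2 → X X3; X3 → X TB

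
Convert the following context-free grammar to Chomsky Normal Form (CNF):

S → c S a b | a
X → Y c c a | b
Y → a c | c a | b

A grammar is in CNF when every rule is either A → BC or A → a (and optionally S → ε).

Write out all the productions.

TC → c; TA → a; TB → b; S → a; X → b; Y → b; S → TC X0; X0 → S X1; X1 → TA TB; X → Y X2; X2 → TC X3; X3 → TC TA; Y → TA TC; Y → TC TA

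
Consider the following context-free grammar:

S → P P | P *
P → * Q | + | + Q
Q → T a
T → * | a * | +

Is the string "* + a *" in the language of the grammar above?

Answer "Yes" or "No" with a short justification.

Yes - a valid derivation exists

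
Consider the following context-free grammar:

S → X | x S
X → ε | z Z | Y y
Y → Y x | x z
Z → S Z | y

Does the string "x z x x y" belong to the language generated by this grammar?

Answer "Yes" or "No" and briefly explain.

Yes - a valid derivation exists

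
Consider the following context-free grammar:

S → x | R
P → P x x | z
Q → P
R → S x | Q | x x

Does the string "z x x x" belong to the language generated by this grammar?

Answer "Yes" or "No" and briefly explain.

Yes - a valid derivation exists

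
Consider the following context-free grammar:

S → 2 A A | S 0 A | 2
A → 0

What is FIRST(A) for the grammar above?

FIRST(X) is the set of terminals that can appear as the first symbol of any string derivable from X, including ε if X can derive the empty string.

We compute FIRST(A) using the standard algorithm.
FIRST(A) = {0}
FIRST(S) = {2}
Therefore, FIRST(A) = {0}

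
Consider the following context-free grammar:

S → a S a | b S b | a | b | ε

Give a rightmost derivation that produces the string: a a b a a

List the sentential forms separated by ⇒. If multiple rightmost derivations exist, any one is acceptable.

S ⇒ a S a ⇒ a a S a a ⇒ a a b a a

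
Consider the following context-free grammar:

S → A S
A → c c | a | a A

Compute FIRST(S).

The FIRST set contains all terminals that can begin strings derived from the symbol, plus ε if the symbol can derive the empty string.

We compute FIRST(S) using the standard algorithm.
FIRST(A) = {a, c}
FIRST(S) = {a, c}
Therefore, FIRST(S) = {a, c}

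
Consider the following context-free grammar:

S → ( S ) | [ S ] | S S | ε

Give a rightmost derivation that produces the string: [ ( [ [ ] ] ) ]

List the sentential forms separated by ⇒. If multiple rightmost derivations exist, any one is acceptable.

S ⇒ [ S ] ⇒ [ ( S ) ] ⇒ [ ( [ S ] ) ] ⇒ [ ( [ [ S ] ] ) ] ⇒ [ ( [ [ ] ] ) ]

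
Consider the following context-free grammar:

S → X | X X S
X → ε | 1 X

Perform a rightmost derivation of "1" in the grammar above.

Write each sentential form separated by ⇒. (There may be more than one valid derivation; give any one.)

S ⇒ X ⇒ 1 X ⇒ 1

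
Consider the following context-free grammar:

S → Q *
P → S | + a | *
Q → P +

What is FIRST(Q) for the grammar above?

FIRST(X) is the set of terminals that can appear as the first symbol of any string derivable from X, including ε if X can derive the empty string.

We compute FIRST(Q) using the standard algorithm.
FIRST(P) = {*, +}
FIRST(Q) = {*, +}
FIRST(S) = {*, +}
Therefore, FIRST(Q) = {*, +}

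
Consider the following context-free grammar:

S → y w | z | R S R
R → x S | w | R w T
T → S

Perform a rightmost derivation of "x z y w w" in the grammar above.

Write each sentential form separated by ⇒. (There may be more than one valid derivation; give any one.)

S ⇒ R S R ⇒ R S w ⇒ R y w w ⇒ x S y w w ⇒ x z y w w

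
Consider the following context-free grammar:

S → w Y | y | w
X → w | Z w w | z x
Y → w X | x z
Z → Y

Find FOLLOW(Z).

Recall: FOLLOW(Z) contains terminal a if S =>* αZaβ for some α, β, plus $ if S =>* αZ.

We compute FOLLOW(Z) using the standard algorithm.
FOLLOW(S) starts with {$}.
FIRST(S) = {w, y}
FIRST(X) = {w, x, z}
FIRST(Y) = {w, x}
FIRST(Z) = {w, x}
FOLLOW(S) = {$}
FOLLOW(X) = {$, w}
FOLLOW(Y) = {$, w}
FOLLOW(Z) = {w}
Therefore, FOLLOW(Z) = {w}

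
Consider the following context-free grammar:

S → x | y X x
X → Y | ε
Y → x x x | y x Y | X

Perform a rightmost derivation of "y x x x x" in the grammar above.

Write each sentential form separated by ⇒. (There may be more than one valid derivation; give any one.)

S ⇒ y X x ⇒ y Y x ⇒ y x x x x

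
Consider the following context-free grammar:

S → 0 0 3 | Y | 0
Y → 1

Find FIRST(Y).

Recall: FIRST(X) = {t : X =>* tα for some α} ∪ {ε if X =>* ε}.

We compute FIRST(Y) using the standard algorithm.
FIRST(S) = {0, 1}
FIRST(Y) = {1}
Therefore, FIRST(Y) = {1}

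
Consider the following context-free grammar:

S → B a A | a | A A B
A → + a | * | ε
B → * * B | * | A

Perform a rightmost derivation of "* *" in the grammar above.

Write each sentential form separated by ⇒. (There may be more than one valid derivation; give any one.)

S ⇒ A A B ⇒ A A * ⇒ A * * ⇒ * *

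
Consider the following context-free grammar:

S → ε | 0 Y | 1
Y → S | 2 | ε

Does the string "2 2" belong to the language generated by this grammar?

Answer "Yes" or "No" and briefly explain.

No - no valid derivation exists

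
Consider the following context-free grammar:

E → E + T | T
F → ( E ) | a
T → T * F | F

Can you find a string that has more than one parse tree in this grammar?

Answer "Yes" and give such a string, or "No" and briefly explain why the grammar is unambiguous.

No - the grammar is unambiguous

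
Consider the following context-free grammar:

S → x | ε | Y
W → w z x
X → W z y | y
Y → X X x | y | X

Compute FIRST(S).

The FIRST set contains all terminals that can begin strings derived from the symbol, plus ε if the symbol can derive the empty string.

We compute FIRST(S) using the standard algorithm.
FIRST(S) = {w, x, y, ε}
FIRST(W) = {w}
FIRST(X) = {w, y}
FIRST(Y) = {w, y}
Therefore, FIRST(S) = {w, x, y, ε}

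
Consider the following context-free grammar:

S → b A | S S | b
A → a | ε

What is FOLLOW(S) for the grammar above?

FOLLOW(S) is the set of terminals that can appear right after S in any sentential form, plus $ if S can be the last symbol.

We compute FOLLOW(S) using the standard algorithm.
FOLLOW(S) starts with {$}.
FIRST(A) = {a, ε}
FIRST(S) = {b}
FOLLOW(A) = {$, b}
FOLLOW(S) = {$, b}
Therefore, FOLLOW(S) = {$, b}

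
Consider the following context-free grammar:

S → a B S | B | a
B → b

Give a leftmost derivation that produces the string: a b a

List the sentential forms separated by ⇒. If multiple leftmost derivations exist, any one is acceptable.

S ⇒ a B S ⇒ a b S ⇒ a b a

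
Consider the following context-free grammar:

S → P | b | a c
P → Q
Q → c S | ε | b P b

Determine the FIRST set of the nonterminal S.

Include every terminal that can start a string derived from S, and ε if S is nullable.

We compute FIRST(S) using the standard algorithm.
FIRST(P) = {b, c, ε}
FIRST(Q) = {b, c, ε}
FIRST(S) = {a, b, c, ε}
Therefore, FIRST(S) = {a, b, c, ε}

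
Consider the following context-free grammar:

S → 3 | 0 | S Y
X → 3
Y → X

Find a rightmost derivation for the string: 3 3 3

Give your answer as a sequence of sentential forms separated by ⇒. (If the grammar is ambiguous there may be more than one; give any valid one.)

S ⇒ S Y ⇒ S X ⇒ S 3 ⇒ S Y 3 ⇒ S X 3 ⇒ S 3 3 ⇒ 3 3 3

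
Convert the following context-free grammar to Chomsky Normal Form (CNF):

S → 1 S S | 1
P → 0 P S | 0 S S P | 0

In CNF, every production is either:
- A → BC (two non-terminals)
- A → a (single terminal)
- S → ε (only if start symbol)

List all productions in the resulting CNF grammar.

T1 → 1; S → 1; T0 → 0; P → 0; S → T1 X0; X0 → S S; P → T0 X1; X1 → P S; P → T0 X2; X2 → S X3; X3 → S P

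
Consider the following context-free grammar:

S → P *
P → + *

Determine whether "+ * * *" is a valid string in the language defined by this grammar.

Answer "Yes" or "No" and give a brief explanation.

No - no valid derivation exists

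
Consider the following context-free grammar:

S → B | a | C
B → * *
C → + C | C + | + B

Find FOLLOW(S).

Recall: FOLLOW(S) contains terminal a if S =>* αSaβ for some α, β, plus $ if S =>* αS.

We compute FOLLOW(S) using the standard algorithm.
FOLLOW(S) starts with {$}.
FIRST(B) = {*}
FIRST(C) = {+}
FIRST(S) = {*, +, a}
FOLLOW(B) = {$, +}
FOLLOW(C) = {$, +}
FOLLOW(S) = {$}
Therefore, FOLLOW(S) = {$}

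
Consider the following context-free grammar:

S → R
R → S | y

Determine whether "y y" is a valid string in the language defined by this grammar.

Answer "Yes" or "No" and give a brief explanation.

No - no valid derivation exists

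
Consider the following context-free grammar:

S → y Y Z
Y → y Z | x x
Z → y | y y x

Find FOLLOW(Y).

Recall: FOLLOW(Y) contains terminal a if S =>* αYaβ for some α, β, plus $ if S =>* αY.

We compute FOLLOW(Y) using the standard algorithm.
FOLLOW(S) starts with {$}.
FIRST(S) = {y}
FIRST(Y) = {x, y}
FIRST(Z) = {y}
FOLLOW(S) = {$}
FOLLOW(Y) = {y}
FOLLOW(Z) = {$, y}
Therefore, FOLLOW(Y) = {y}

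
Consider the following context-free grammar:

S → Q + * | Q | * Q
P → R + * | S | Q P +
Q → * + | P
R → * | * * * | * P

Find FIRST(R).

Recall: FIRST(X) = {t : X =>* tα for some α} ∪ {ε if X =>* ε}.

We compute FIRST(R) using the standard algorithm.
FIRST(P) = {*}
FIRST(Q) = {*}
FIRST(R) = {*}
FIRST(S) = {*}
Therefore, FIRST(R) = {*}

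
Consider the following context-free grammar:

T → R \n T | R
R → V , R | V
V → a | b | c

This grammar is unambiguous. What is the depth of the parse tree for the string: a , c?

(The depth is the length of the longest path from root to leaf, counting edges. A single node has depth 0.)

4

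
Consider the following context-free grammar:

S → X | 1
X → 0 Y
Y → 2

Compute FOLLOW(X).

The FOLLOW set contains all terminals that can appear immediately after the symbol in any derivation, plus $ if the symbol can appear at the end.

We compute FOLLOW(X) using the standard algorithm.
FOLLOW(S) starts with {$}.
FIRST(S) = {0, 1}
FIRST(X) = {0}
FIRST(Y) = {2}
FOLLOW(S) = {$}
FOLLOW(X) = {$}
FOLLOW(Y) = {$}
Therefore, FOLLOW(X) = {$}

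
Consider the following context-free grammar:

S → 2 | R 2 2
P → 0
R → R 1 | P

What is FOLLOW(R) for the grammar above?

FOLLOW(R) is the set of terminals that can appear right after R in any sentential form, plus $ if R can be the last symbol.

We compute FOLLOW(R) using the standard algorithm.
FOLLOW(S) starts with {$}.
FIRST(P) = {0}
FIRST(R) = {0}
FIRST(S) = {0, 2}
FOLLOW(P) = {1, 2}
FOLLOW(R) = {1, 2}
FOLLOW(S) = {$}
Therefore, FOLLOW(R) = {1, 2}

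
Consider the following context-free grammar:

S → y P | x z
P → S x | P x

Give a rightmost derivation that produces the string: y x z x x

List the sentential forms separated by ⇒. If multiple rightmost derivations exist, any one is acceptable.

S ⇒ y P ⇒ y P x ⇒ y S x x ⇒ y x z x x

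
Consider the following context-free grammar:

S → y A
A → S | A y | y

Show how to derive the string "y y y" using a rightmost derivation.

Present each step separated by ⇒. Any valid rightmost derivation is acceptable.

S ⇒ y A ⇒ y A y ⇒ y y y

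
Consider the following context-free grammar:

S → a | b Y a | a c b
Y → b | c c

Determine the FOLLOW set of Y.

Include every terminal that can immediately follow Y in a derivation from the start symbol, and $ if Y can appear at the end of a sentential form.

We compute FOLLOW(Y) using the standard algorithm.
FOLLOW(S) starts with {$}.
FIRST(S) = {a, b}
FIRST(Y) = {b, c}
FOLLOW(S) = {$}
FOLLOW(Y) = {a}
Therefore, FOLLOW(Y) = {a}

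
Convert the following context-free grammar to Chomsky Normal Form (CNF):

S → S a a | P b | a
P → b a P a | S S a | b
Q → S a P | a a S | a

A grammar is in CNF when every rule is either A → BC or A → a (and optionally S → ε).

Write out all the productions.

TA → a; TB → b; S → a; P → b; Q → a; S → S X0; X0 → TA TA; S → P TB; P → TB X1; X1 → TA X2; X2 → P TA; P → S X3; X3 → S TA; Q → S X4; X4 → TA P; Q → TA X5; X5 → TA S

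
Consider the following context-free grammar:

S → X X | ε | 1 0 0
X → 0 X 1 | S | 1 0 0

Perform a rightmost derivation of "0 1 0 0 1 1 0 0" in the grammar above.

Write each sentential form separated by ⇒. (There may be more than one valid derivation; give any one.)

S ⇒ X X ⇒ X 1 0 0 ⇒ 0 X 1 1 0 0 ⇒ 0 1 0 0 1 1 0 0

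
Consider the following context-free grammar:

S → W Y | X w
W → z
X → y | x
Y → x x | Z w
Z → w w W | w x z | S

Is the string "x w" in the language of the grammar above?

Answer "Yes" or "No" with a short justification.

Yes - a valid derivation exists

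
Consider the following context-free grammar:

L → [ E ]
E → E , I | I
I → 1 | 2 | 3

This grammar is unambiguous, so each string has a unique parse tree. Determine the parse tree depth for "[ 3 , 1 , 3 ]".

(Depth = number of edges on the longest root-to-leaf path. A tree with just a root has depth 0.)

5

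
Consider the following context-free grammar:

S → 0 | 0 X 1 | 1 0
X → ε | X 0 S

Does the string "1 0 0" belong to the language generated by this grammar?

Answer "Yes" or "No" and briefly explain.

No - no valid derivation exists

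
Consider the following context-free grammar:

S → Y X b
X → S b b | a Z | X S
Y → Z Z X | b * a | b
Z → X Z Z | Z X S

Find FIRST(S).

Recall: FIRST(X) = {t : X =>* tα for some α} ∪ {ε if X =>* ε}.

We compute FIRST(S) using the standard algorithm.
FIRST(S) = {a, b}
FIRST(X) = {a, b}
FIRST(Y) = {a, b}
FIRST(Z) = {a, b}
Therefore, FIRST(S) = {a, b}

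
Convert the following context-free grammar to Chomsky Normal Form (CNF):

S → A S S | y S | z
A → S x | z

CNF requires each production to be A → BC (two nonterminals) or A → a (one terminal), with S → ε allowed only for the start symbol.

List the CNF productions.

TY → y; S → z; TX → x; A → z; S → A X0; X0 → S S; S → TY S; A → S TX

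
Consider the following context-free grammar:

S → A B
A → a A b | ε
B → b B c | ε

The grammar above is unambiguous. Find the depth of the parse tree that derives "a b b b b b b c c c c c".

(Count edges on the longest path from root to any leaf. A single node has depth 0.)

7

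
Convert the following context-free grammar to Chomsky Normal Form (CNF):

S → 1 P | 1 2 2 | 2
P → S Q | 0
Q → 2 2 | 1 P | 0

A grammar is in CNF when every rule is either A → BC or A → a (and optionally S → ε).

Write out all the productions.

T1 → 1; T2 → 2; S → 2; P → 0; Q → 0; S → T1 P; S → T1 X0; X0 → T2 T2; P → S Q; Q → T2 T2; Q → T1 P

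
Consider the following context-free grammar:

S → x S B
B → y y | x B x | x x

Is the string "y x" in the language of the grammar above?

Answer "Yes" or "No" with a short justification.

No - no valid derivation exists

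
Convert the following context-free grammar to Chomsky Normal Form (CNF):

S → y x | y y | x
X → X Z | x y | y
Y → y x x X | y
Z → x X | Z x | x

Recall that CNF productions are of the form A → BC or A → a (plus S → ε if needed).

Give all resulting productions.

TY → y; TX → x; S → x; X → y; Y → y; Z → x; S → TY TX; S → TY TY; X → X Z; X → TX TY; Y → TY X0; X0 → TX X1; X1 → TX X; Z → TX X; Z → Z TX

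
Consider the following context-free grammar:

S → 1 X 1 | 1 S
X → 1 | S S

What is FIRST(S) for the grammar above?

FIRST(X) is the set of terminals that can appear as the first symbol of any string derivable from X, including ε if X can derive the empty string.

We compute FIRST(S) using the standard algorithm.
FIRST(S) = {1}
FIRST(X) = {1}
Therefore, FIRST(S) = {1}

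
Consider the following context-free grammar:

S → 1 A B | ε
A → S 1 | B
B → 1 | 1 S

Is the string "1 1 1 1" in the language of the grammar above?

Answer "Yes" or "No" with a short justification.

No - no valid derivation exists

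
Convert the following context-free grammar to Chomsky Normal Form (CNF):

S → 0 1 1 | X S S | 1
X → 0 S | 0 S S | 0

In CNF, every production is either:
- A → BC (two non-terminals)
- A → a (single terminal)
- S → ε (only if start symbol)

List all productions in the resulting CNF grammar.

T0 → 0; T1 → 1; S → 1; X → 0; S → T0 X0; X0 → T1 T1; S → X X1; X1 → S S; X → T0 S; X → T0 X2; X2 → S S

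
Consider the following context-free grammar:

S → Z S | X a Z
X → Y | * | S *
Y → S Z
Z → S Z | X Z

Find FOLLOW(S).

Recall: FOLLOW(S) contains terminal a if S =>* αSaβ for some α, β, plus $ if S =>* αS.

We compute FOLLOW(S) using the standard algorithm.
FOLLOW(S) starts with {$}.
FIRST(S) = {*}
FIRST(X) = {*}
FIRST(Y) = {*}
FIRST(Z) = {*}
FOLLOW(S) = {$, *}
FOLLOW(X) = {*, a}
FOLLOW(Y) = {*, a}
FOLLOW(Z) = {$, *, a}
Therefore, FOLLOW(S) = {$, *}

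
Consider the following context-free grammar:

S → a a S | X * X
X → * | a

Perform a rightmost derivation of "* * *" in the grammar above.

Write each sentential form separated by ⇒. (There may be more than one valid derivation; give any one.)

S ⇒ X * X ⇒ X * * ⇒ * * *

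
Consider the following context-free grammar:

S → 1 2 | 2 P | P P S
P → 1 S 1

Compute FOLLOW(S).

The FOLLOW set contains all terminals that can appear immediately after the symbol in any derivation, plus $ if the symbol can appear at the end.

We compute FOLLOW(S) using the standard algorithm.
FOLLOW(S) starts with {$}.
FIRST(P) = {1}
FIRST(S) = {1, 2}
FOLLOW(P) = {$, 1, 2}
FOLLOW(S) = {$, 1}
Therefore, FOLLOW(S) = {$, 1}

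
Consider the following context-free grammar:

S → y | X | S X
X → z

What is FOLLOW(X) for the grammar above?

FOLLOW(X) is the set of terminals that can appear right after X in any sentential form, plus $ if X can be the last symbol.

We compute FOLLOW(X) using the standard algorithm.
FOLLOW(S) starts with {$}.
FIRST(S) = {y, z}
FIRST(X) = {z}
FOLLOW(S) = {$, z}
FOLLOW(X) = {$, z}
Therefore, FOLLOW(X) = {$, z}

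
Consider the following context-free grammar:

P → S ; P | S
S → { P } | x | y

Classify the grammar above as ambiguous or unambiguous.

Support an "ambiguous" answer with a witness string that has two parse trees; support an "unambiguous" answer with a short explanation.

Unambiguous - every string in the language has a unique parse tree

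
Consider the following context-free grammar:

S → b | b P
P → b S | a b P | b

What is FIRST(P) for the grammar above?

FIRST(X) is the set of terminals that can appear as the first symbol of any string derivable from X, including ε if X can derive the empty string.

We compute FIRST(P) using the standard algorithm.
FIRST(P) = {a, b}
FIRST(S) = {b}
Therefore, FIRST(P) = {a, b}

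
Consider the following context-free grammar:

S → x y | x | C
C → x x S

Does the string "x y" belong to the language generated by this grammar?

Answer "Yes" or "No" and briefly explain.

Yes - a valid derivation exists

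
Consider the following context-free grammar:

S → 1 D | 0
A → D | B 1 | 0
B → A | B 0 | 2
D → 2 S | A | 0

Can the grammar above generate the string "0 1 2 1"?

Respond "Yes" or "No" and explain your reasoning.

No - no valid derivation exists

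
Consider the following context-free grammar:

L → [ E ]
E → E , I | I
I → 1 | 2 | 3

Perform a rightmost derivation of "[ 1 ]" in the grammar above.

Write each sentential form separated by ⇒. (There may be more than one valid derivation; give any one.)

L ⇒ [ E ] ⇒ [ I ] ⇒ [ 1 ]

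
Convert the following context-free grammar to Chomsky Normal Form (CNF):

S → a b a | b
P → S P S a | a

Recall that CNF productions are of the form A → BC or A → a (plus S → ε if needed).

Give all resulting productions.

TA → a; TB → b; S → b; P → a; S → TA X0; X0 → TB TA; P → S X1; X1 → P X2; X2 → S TA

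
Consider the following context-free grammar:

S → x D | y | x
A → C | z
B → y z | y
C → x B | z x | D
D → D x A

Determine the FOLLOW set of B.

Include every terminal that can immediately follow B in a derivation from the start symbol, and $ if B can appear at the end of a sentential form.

We compute FOLLOW(B) using the standard algorithm.
FOLLOW(S) starts with {$}.
FIRST(A) = {x, z}
FIRST(B) = {y}
FIRST(C) = {x, z}
FIRST(D) = {}
FIRST(S) = {x, y}
FOLLOW(A) = {$, x}
FOLLOW(B) = {$, x}
FOLLOW(C) = {$, x}
FOLLOW(D) = {$, x}
FOLLOW(S) = {$}
Therefore, FOLLOW(B) = {$, x}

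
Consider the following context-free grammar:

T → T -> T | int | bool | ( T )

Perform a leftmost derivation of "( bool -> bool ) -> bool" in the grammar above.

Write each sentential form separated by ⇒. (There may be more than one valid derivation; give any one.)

T ⇒ T -> T ⇒ ( T ) -> T ⇒ ( T -> T ) -> T ⇒ ( bool -> T ) -> T ⇒ ( bool -> bool ) -> T ⇒ ( bool -> bool ) -> bool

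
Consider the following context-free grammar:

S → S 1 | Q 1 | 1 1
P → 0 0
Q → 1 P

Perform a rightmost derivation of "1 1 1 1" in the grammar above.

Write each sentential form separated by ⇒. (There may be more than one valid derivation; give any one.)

S ⇒ S 1 ⇒ S 1 1 ⇒ 1 1 1 1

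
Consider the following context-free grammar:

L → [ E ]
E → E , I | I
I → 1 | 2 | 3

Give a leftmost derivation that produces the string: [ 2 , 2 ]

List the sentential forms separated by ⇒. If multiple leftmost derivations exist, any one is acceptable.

L ⇒ [ E ] ⇒ [ E , I ] ⇒ [ I , I ] ⇒ [ 2 , I ] ⇒ [ 2 , 2 ]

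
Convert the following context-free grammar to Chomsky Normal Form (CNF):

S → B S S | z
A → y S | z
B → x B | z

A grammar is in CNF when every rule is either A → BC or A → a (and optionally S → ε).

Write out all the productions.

S → z; TY → y; A → z; TX → x; B → z; S → B X0; X0 → S S; A → TY S; B → TX B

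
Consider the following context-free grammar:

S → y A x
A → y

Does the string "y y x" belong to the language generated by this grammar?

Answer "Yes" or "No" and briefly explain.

Yes - a valid derivation exists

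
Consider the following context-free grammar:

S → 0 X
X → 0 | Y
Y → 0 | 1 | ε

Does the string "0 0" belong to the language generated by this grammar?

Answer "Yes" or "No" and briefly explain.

Yes - a valid derivation exists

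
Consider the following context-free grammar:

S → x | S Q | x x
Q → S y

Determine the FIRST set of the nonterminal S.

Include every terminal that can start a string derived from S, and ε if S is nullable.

We compute FIRST(S) using the standard algorithm.
FIRST(Q) = {x}
FIRST(S) = {x}
Therefore, FIRST(S) = {x}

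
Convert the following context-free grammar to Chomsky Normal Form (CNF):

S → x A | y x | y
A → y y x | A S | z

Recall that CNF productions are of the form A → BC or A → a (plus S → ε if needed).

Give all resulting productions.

TX → x; TY → y; S → y; A → z; S → TX A; S → TY TX; A → TY X0; X0 → TY TX; A → A S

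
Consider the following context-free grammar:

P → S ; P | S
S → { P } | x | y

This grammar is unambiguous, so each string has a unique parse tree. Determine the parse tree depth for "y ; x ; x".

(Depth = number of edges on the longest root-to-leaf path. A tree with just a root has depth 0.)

4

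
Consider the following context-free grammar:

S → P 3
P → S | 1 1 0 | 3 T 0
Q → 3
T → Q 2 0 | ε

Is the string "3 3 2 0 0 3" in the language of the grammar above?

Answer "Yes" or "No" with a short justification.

Yes - a valid derivation exists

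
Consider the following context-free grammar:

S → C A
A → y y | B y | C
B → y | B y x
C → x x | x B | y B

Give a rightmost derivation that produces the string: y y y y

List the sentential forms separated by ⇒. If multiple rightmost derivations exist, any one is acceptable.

S ⇒ C A ⇒ C y y ⇒ y B y y ⇒ y y y y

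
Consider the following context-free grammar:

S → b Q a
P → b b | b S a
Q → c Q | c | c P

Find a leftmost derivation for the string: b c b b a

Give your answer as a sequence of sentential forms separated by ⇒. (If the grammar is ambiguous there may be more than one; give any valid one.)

S ⇒ b Q a ⇒ b c P a ⇒ b c b b a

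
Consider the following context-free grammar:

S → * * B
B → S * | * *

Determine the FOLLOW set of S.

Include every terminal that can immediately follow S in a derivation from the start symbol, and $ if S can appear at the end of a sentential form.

We compute FOLLOW(S) using the standard algorithm.
FOLLOW(S) starts with {$}.
FIRST(B) = {*}
FIRST(S) = {*}
FOLLOW(B) = {$, *}
FOLLOW(S) = {$, *}
Therefore, FOLLOW(S) = {$, *}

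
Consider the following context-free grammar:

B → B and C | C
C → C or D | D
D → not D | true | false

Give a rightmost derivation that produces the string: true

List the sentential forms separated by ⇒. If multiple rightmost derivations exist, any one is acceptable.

B ⇒ C ⇒ D ⇒ true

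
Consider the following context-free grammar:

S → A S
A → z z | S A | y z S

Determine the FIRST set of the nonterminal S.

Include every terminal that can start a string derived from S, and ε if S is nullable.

We compute FIRST(S) using the standard algorithm.
FIRST(A) = {y, z}
FIRST(S) = {y, z}
Therefore, FIRST(S) = {y, z}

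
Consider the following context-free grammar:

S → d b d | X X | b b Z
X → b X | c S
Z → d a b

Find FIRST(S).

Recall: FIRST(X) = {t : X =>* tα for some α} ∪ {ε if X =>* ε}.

We compute FIRST(S) using the standard algorithm.
FIRST(S) = {b, c, d}
FIRST(X) = {b, c}
FIRST(Z) = {d}
Therefore, FIRST(S) = {b, c, d}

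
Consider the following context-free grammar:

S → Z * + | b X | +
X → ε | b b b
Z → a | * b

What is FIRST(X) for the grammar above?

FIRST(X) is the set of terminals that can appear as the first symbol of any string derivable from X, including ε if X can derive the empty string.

We compute FIRST(X) using the standard algorithm.
FIRST(S) = {*, +, a, b}
FIRST(X) = {b, ε}
FIRST(Z) = {*, a}
Therefore, FIRST(X) = {b, ε}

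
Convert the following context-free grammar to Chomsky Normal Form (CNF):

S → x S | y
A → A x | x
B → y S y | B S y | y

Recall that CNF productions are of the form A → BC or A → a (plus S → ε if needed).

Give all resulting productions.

TX → x; S → y; A → x; TY → y; B → y; S → TX S; A → A TX; B → TY X0; X0 → S TY; B → B X1; X1 → S TY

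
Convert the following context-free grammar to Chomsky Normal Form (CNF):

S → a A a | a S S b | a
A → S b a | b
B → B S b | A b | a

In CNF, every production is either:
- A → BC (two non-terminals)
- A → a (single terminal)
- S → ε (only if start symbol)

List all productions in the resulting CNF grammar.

TA → a; TB → b; S → a; A → b; B → a; S → TA X0; X0 → A TA; S → TA X1; X1 → S X2; X2 → S TB; A → S X3; X3 → TB TA; B → B X4; X4 → S TB; B → A TB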